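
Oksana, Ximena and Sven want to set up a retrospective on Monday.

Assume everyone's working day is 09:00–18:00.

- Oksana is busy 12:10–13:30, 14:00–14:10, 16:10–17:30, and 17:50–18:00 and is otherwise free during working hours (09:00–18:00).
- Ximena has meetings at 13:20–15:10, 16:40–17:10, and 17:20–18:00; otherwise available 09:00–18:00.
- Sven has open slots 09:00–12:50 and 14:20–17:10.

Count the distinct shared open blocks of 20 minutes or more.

Oksana free within 09:00–18:00: 09:00–12:10, 13:30–14:00, 14:10–16:10, 17:30–17:50.
Ximena free within 09:00–18:00: 09:00–13:20, 15:10–16:40, 17:10–17:20.
Oksana ∩ Ximena: 09:00–12:10, 15:10–16:10.
Oksana ∩ Ximena ∩ Sven: 09:00–12:10, 15:10–16:10.
Windows ≥ 20 min: 09:00–12:10, 15:10–16:10.
That's 2 windows.

2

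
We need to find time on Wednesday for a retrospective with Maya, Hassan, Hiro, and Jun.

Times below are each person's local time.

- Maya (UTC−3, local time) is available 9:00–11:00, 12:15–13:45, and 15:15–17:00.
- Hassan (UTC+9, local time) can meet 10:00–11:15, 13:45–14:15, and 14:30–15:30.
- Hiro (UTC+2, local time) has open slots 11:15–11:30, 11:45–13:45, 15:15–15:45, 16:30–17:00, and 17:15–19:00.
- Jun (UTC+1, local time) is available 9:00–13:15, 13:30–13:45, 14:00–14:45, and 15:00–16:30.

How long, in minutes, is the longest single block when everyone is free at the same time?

0 minutes

Maya → UTC: 12:00–14:00, 15:15–16:45, 18:15–20:00.
Hassan → UTC: 01:00–02:15, 04:45–05:15, 05:30–06:30.
Hiro → UTC: 09:15–09:30, 09:45–11:45, 13:15–13:45, 14:30–15:00, 15:15–17:00.
Jun → UTC: 08:00–12:15, 12:30–12:45, 13:00–13:45, 14:00–15:30.
Maya ∩ Hassan: (none).
Maya ∩ Hassan ∩ Hiro: (none).
Maya ∩ Hassan ∩ Hiro ∩ Jun: (none).
No common window.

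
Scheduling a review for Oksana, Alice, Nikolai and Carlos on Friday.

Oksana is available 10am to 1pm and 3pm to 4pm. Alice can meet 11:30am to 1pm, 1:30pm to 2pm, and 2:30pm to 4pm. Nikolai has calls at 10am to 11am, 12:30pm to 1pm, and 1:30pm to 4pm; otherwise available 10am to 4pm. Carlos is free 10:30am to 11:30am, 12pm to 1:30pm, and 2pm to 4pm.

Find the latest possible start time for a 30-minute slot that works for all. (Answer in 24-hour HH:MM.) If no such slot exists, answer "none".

12:00

Nikolai free within 10:00–16:00: 11:00–12:30, 13:00–13:30.
Oksana ∩ Alice: 11:30–13:00, 15:00–16:00.
Oksana ∩ Alice ∩ Nikolai: 11:30–12:30.
Oksana ∩ Alice ∩ Nikolai ∩ Carlos: 12:00–12:30.
Windows ≥ 30 min: 12:00–12:30.
Latest start in the last window 12:00–12:30 is 12:30 − 30 min = 12:00.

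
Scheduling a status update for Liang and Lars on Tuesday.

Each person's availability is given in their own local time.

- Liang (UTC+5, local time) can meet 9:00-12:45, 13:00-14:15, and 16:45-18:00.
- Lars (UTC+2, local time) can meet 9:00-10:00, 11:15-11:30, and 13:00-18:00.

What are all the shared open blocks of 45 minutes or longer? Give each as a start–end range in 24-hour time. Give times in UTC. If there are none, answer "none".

Liang → UTC: 04:00–07:45, 08:00–09:15, 11:45–13:00.
Lars → UTC: 07:00–08:00, 09:15–09:30, 11:00–16:00.
Liang ∩ Lars: 07:00–07:45, 11:45–13:00.
Windows ≥ 45 min: 07:00–07:45, 11:45–13:00.

07:00–07:45, 11:45–13:00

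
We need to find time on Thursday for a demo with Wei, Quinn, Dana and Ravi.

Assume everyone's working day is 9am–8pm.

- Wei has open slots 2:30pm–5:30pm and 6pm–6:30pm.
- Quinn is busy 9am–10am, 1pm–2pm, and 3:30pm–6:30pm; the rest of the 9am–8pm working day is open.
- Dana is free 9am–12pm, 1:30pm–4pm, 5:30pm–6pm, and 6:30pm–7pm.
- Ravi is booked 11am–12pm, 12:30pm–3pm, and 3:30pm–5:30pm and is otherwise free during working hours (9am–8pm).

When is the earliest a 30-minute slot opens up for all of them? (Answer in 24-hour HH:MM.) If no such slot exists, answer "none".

15:00

Quinn free within 09:00–20:00: 10:00–13:00, 14:00–15:30, 18:30–20:00.
Ravi free within 09:00–20:00: 09:00–11:00, 12:00–12:30, 15:00–15:30, 17:30–20:00.
Wei ∩ Quinn: 14:30–15:30.
Wei ∩ Quinn ∩ Dana: 14:30–15:30.
Wei ∩ Quinn ∩ Dana ∩ Ravi: 15:00–15:30.
Windows ≥ 30 min: 15:00–15:30.
Earliest such window starts at 15:00.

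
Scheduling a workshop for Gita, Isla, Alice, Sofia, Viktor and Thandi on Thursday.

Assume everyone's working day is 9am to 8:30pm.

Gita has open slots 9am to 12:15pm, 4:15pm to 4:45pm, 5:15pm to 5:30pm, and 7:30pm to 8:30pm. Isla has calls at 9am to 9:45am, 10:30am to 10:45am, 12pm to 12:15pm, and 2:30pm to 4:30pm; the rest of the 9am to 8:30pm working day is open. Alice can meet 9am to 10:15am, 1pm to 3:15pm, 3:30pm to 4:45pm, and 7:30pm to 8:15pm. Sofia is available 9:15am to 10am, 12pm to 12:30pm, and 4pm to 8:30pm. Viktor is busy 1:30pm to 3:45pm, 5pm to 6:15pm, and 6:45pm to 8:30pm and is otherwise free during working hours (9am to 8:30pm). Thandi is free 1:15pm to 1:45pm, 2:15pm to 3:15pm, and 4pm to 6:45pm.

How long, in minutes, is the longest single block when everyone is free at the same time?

Isla free within 09:00–20:30: 09:45–10:30, 10:45–12:00, 12:15–14:30, 16:30–20:30.
Viktor free within 09:00–20:30: 09:00–13:30, 15:45–17:00, 18:15–18:45.
Gita ∩ Isla: 09:45–10:30, 10:45–12:00, 16:30–16:45, 17:15–17:30, 19:30–20:30.
Gita ∩ Isla ∩ Alice: 09:45–10:15, 16:30–16:45, 19:30–20:15.
Gita ∩ Isla ∩ Alice ∩ Sofia: 09:45–10:00, 16:30–16:45, 19:30–20:15.
Gita ∩ Isla ∩ Alice ∩ Sofia ∩ Viktor: 09:45–10:00, 16:30–16:45.
Gita ∩ Isla ∩ Alice ∩ Sofia ∩ Viktor ∩ Thandi: 16:30–16:45.
Single common window of 15 minutes.

15 minutes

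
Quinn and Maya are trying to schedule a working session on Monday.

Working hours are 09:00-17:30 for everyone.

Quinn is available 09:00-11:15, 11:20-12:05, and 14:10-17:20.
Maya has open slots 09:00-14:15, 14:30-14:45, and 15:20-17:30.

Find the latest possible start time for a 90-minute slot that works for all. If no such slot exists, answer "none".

Quinn ∩ Maya: 09:00–11:15, 11:20–12:05, 14:10–14:15, 14:30–14:45, 15:20–17:20.
Windows ≥ 90 min: 09:00–11:15, 15:20–17:20.
Latest start in the last window 15:20–17:20 is 17:20 − 90 min = 15:50.

15:50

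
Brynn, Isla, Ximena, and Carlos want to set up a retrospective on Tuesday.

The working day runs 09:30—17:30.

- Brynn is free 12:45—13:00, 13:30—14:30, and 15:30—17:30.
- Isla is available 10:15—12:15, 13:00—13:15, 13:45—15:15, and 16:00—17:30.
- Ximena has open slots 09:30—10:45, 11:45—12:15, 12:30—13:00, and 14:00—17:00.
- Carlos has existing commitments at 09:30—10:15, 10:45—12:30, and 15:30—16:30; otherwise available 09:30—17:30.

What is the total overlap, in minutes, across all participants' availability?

Carlos free within 09:30–17:30: 10:15–10:45, 12:30–15:30, 16:30–17:30.
Brynn ∩ Isla: 13:45–14:30, 16:00–17:30.
Brynn ∩ Isla ∩ Ximena: 14:00–14:30, 16:00–17:00.
Brynn ∩ Isla ∩ Ximena ∩ Carlos: 14:00–14:30, 16:30–17:00.
Total common minutes: 30 + 30 = 60.

60 minutes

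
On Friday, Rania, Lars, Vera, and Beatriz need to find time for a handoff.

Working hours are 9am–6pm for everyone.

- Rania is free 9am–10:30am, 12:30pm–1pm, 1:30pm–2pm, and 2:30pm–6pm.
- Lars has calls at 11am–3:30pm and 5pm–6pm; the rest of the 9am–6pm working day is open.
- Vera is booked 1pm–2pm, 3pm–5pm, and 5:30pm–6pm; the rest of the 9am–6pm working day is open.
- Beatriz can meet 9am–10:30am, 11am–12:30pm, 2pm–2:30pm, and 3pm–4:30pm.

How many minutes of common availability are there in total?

90 minutes

Lars free within 09:00–18:00: 09:00–11:00, 15:30–17:00.
Vera free within 09:00–18:00: 09:00–13:00, 14:00–15:00, 17:00–17:30.
Rania ∩ Lars: 09:00–10:30, 15:30–17:00.
Rania ∩ Lars ∩ Vera: 09:00–10:30.
Rania ∩ Lars ∩ Vera ∩ Beatriz: 09:00–10:30.
Total common minutes: 90.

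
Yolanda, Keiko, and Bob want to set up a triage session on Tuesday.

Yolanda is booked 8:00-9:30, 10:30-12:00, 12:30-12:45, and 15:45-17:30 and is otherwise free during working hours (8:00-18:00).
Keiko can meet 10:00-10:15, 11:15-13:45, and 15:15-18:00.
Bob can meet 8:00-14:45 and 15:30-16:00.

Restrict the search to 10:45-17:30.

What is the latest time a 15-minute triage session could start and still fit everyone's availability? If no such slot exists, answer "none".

15:30

Yolanda free within 08:00–18:00: 09:30–10:30, 12:00–12:30, 12:45–15:45, 17:30–18:00.
Yolanda ∩ Keiko: 10:00–10:15, 12:00–12:30, 12:45–13:45, 15:15–15:45, 17:30–18:00.
Yolanda ∩ Keiko ∩ Bob: 10:00–10:15, 12:00–12:30, 12:45–13:45, 15:30–15:45.
Restricted to 10:45–17:30: 12:00–12:30, 12:45–13:45, 15:30–15:45.
Windows ≥ 15 min: 12:00–12:30, 12:45–13:45, 15:30–15:45.
Latest start in the last window 15:30–15:45 is 15:45 − 15 min = 15:30.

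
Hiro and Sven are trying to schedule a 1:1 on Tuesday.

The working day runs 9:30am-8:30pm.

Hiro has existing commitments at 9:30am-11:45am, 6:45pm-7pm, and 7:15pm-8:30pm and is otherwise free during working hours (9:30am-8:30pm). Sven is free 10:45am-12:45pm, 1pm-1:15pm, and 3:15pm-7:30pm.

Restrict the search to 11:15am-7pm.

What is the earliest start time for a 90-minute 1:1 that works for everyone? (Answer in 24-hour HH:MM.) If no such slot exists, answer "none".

15:15

Hiro free within 09:30–20:30: 11:45–18:45, 19:00–19:15.
Hiro ∩ Sven: 11:45–12:45, 13:00–13:15, 15:15–18:45, 19:00–19:15.
Restricted to 11:15–19:00: 11:45–12:45, 13:00–13:15, 15:15–18:45.
Windows ≥ 90 min: 15:15–18:45.
Earliest such window starts at 15:15.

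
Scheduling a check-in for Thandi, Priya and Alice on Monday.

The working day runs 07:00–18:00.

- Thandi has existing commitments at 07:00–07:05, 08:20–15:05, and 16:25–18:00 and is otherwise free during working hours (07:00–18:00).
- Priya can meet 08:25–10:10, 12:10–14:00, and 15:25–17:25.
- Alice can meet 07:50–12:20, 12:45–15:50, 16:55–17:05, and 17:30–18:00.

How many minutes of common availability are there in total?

25 minutes

Thandi free within 07:00–18:00: 07:05–08:20, 15:05–16:25.
Thandi ∩ Priya: 15:25–16:25.
Thandi ∩ Priya ∩ Alice: 15:25–15:50.
Total common minutes: 25.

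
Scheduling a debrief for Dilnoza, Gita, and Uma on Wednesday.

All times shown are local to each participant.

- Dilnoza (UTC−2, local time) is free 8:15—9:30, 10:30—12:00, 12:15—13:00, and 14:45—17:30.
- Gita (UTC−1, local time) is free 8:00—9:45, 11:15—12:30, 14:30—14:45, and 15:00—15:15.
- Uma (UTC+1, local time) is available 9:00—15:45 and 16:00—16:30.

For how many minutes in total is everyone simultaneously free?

Dilnoza → UTC: 10:15–11:30, 12:30–14:00, 14:15–15:00, 16:45–19:30.
Gita → UTC: 09:00–10:45, 12:15–13:30, 15:30–15:45, 16:00–16:15.
Uma → UTC: 08:00–14:45, 15:00–15:30.
Dilnoza ∩ Gita: 10:15–10:45, 12:30–13:30.
Dilnoza ∩ Gita ∩ Uma: 10:15–10:45, 12:30–13:30.
Total common minutes: 30 + 60 = 90.

90 minutes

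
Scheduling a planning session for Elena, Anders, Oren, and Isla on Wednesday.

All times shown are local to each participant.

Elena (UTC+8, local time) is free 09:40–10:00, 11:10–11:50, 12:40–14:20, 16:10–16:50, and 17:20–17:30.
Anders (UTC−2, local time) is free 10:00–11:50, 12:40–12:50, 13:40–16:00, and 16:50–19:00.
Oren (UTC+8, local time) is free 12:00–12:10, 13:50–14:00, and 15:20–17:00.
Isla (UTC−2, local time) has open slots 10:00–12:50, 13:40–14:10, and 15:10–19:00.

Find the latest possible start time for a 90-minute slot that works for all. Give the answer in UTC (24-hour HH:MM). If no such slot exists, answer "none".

Elena → UTC: 01:40–02:00, 03:10–03:50, 04:40–06:20, 08:10–08:50, 09:20–09:30.
Anders → UTC: 12:00–13:50, 14:40–14:50, 15:40–18:00, 18:50–21:00.
Oren → UTC: 04:00–04:10, 05:50–06:00, 07:20–09:00.
Isla → UTC: 12:00–14:50, 15:40–16:10, 17:10–21:00.
Elena ∩ Anders: (none).
Elena ∩ Anders ∩ Oren: (none).
Elena ∩ Anders ∩ Oren ∩ Isla: (none).
Windows ≥ 90 min: (none).

none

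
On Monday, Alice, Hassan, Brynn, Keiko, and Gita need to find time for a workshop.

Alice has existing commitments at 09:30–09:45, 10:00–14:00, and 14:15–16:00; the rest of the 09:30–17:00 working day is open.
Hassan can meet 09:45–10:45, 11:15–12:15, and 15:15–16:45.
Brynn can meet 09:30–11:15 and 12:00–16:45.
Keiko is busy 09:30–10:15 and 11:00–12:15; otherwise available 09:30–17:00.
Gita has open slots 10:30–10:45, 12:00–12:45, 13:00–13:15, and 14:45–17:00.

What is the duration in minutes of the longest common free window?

45 minutes

Alice free within 09:30–17:00: 09:45–10:00, 14:00–14:15, 16:00–17:00.
Keiko free within 09:30–17:00: 10:15–11:00, 12:15–17:00.
Alice ∩ Hassan: 09:45–10:00, 16:00–16:45.
Alice ∩ Hassan ∩ Brynn: 09:45–10:00, 16:00–16:45.
Alice ∩ Hassan ∩ Brynn ∩ Keiko: 16:00–16:45.
Alice ∩ Hassan ∩ Brynn ∩ Keiko ∩ Gita: 16:00–16:45.
Single common window of 45 minutes.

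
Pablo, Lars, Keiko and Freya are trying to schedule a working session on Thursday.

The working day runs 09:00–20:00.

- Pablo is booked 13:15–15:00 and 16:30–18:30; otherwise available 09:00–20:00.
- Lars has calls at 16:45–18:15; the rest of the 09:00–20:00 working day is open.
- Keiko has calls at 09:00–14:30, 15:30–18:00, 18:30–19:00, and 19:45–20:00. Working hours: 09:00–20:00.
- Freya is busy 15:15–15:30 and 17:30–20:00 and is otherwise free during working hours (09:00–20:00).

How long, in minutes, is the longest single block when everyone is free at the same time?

15 minutes

Pablo free within 09:00–20:00: 09:00–13:15, 15:00–16:30, 18:30–20:00.
Lars free within 09:00–20:00: 09:00–16:45, 18:15–20:00.
Keiko free within 09:00–20:00: 14:30–15:30, 18:00–18:30, 19:00–19:45.
Freya free within 09:00–20:00: 09:00–15:15, 15:30–17:30.
Pablo ∩ Lars: 09:00–13:15, 15:00–16:30, 18:30–20:00.
Pablo ∩ Lars ∩ Keiko: 15:00–15:30, 19:00–19:45.
Pablo ∩ Lars ∩ Keiko ∩ Freya: 15:00–15:15.
Single common window of 15 minutes.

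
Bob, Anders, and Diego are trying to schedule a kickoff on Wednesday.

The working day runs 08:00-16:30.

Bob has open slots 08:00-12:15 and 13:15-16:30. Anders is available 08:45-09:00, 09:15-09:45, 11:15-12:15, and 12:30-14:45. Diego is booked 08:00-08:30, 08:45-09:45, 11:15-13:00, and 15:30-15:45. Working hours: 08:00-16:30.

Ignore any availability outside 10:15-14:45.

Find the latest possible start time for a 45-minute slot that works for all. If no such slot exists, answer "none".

Diego free within 08:00–16:30: 08:30–08:45, 09:45–11:15, 13:00–15:30, 15:45–16:30.
Bob ∩ Anders: 08:45–09:00, 09:15–09:45, 11:15–12:15, 13:15–14:45.
Bob ∩ Anders ∩ Diego: 13:15–14:45.
Restricted to 10:15–14:45: 13:15–14:45.
Windows ≥ 45 min: 13:15–14:45.
Latest start in the last window 13:15–14:45 is 14:45 − 45 min = 14:00.

14:00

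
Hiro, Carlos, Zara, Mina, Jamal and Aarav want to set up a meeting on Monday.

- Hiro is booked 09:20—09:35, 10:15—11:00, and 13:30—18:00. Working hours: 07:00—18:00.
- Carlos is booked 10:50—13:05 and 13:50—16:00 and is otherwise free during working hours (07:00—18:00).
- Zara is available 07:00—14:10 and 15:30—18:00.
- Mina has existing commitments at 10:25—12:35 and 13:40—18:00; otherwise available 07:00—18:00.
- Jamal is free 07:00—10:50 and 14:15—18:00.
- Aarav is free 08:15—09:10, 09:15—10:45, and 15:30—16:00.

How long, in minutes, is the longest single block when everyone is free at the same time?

Hiro free within 07:00–18:00: 07:00–09:20, 09:35–10:15, 11:00–13:30.
Carlos free within 07:00–18:00: 07:00–10:50, 13:05–13:50, 16:00–18:00.
Mina free within 07:00–18:00: 07:00–10:25, 12:35–13:40.
Hiro ∩ Carlos: 07:00–09:20, 09:35–10:15, 13:05–13:30.
Hiro ∩ Carlos ∩ Zara: 07:00–09:20, 09:35–10:15, 13:05–13:30.
Hiro ∩ Carlos ∩ Zara ∩ Mina: 07:00–09:20, 09:35–10:15, 13:05–13:30.
Hiro ∩ Carlos ∩ Zara ∩ Mina ∩ Jamal: 07:00–09:20, 09:35–10:15.
Hiro ∩ Carlos ∩ Zara ∩ Mina ∩ Jamal ∩ Aarav: 08:15–09:10, 09:15–09:20, 09:35–10:15.
Common window lengths: 55, 5, 40 min; longest is 55.

55 minutes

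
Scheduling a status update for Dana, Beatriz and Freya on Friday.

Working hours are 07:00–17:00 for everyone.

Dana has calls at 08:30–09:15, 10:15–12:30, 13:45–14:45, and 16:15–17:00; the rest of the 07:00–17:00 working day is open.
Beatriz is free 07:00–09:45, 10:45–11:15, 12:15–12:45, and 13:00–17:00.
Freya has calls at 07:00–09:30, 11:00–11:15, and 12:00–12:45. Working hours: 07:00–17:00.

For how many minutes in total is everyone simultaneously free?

150 minutes

Dana free within 07:00–17:00: 07:00–08:30, 09:15–10:15, 12:30–13:45, 14:45–16:15.
Freya free within 07:00–17:00: 09:30–11:00, 11:15–12:00, 12:45–17:00.
Dana ∩ Beatriz: 07:00–08:30, 09:15–09:45, 12:30–12:45, 13:00–13:45, 14:45–16:15.
Dana ∩ Beatriz ∩ Freya: 09:30–09:45, 13:00–13:45, 14:45–16:15.
Total common minutes: 15 + 45 + 90 = 150.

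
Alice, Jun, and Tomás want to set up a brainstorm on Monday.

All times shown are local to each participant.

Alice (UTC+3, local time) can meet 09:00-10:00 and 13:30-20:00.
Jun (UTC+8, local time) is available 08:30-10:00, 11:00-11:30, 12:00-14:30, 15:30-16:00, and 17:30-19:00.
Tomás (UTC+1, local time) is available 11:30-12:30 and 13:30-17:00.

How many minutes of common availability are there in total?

30 minutes

Alice → UTC: 06:00–07:00, 10:30–17:00.
Jun → UTC: 00:30–02:00, 03:00–03:30, 04:00–06:30, 07:30–08:00, 09:30–11:00.
Tomás → UTC: 10:30–11:30, 12:30–16:00.
Alice ∩ Jun: 06:00–06:30, 10:30–11:00.
Alice ∩ Jun ∩ Tomás: 10:30–11:00.
Total common minutes: 30.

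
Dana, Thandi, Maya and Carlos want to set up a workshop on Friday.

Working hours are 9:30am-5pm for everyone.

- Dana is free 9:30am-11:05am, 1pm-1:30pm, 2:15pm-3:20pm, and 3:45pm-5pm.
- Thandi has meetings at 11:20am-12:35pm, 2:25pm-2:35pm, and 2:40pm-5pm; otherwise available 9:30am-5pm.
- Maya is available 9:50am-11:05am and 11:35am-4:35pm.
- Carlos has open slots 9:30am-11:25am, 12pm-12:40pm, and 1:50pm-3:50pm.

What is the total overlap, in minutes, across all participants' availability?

Thandi free within 09:30–17:00: 09:30–11:20, 12:35–14:25, 14:35–14:40.
Dana ∩ Thandi: 09:30–11:05, 13:00–13:30, 14:15–14:25, 14:35–14:40.
Dana ∩ Thandi ∩ Maya: 09:50–11:05, 13:00–13:30, 14:15–14:25, 14:35–14:40.
Dana ∩ Thandi ∩ Maya ∩ Carlos: 09:50–11:05, 14:15–14:25, 14:35–14:40.
Total common minutes: 75 + 10 + 5 = 90.

90 minutes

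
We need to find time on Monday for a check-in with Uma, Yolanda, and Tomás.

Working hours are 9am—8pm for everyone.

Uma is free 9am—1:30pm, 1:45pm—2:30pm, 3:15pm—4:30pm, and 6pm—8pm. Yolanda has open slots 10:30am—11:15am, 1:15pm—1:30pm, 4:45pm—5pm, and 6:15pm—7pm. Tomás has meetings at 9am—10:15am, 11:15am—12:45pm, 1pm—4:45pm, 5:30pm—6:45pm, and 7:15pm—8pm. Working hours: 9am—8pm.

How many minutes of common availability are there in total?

60 minutes

Tomás free within 09:00–20:00: 10:15–11:15, 12:45–13:00, 16:45–17:30, 18:45–19:15.
Uma ∩ Yolanda: 10:30–11:15, 13:15–13:30, 18:15–19:00.
Uma ∩ Yolanda ∩ Tomás: 10:30–11:15, 18:45–19:00.
Total common minutes: 45 + 15 = 60.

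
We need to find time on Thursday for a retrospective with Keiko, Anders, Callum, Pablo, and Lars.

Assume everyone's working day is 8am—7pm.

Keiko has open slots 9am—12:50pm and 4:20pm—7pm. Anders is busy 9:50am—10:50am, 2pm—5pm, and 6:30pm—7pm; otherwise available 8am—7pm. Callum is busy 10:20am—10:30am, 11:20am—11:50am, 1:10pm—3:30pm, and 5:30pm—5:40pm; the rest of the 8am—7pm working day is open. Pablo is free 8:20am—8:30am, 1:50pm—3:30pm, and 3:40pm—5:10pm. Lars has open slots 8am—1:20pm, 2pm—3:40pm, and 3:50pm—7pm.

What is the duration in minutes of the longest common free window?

Anders free within 08:00–19:00: 08:00–09:50, 10:50–14:00, 17:00–18:30.
Callum free within 08:00–19:00: 08:00–10:20, 10:30–11:20, 11:50–13:10, 15:30–17:30, 17:40–19:00.
Keiko ∩ Anders: 09:00–09:50, 10:50–12:50, 17:00–18:30.
Keiko ∩ Anders ∩ Callum: 09:00–09:50, 10:50–11:20, 11:50–12:50, 17:00–17:30, 17:40–18:30.
Keiko ∩ Anders ∩ Callum ∩ Pablo: 17:00–17:10.
Keiko ∩ Anders ∩ Callum ∩ Pablo ∩ Lars: 17:00–17:10.
Single common window of 10 minutes.

10 minutes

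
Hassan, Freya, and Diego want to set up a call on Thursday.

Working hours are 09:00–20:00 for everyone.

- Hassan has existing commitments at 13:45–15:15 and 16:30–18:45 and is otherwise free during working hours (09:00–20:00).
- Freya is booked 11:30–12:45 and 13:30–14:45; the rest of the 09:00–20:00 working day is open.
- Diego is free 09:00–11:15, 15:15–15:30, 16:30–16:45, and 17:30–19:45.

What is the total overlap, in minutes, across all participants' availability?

210 minutes

Hassan free within 09:00–20:00: 09:00–13:45, 15:15–16:30, 18:45–20:00.
Freya free within 09:00–20:00: 09:00–11:30, 12:45–13:30, 14:45–20:00.
Hassan ∩ Freya: 09:00–11:30, 12:45–13:30, 15:15–16:30, 18:45–20:00.
Hassan ∩ Freya ∩ Diego: 09:00–11:15, 15:15–15:30, 18:45–19:45.
Total common minutes: 135 + 15 + 60 = 210.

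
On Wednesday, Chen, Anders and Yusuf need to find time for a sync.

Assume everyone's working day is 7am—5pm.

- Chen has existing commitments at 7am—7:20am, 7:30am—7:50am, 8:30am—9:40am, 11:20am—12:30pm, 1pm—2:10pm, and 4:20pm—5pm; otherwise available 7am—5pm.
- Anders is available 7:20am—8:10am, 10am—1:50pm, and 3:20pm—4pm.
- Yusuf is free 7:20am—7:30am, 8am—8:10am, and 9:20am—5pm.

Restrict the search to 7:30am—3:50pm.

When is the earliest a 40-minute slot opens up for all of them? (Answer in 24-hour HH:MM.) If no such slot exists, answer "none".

Chen free within 07:00–17:00: 07:20–07:30, 07:50–08:30, 09:40–11:20, 12:30–13:00, 14:10–16:20.
Chen ∩ Anders: 07:20–07:30, 07:50–08:10, 10:00–11:20, 12:30–13:00, 15:20–16:00.
Chen ∩ Anders ∩ Yusuf: 07:20–07:30, 08:00–08:10, 10:00–11:20, 12:30–13:00, 15:20–16:00.
Restricted to 07:30–15:50: 08:00–08:10, 10:00–11:20, 12:30–13:00, 15:20–15:50.
Windows ≥ 40 min: 10:00–11:20.
Earliest such window starts at 10:00.

10:00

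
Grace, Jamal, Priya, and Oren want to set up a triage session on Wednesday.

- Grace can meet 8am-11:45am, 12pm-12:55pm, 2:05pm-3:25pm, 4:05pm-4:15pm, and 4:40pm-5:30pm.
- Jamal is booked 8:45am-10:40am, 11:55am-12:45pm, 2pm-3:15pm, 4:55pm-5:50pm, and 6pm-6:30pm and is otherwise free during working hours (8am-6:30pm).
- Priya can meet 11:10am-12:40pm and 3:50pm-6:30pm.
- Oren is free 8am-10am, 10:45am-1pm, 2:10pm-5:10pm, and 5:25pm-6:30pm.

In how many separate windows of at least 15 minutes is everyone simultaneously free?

2

Jamal free within 08:00–18:30: 08:00–08:45, 10:40–11:55, 12:45–14:00, 15:15–16:55, 17:50–18:00.
Grace ∩ Jamal: 08:00–08:45, 10:40–11:45, 12:45–12:55, 15:15–15:25, 16:05–16:15, 16:40–16:55.
Grace ∩ Jamal ∩ Priya: 11:10–11:45, 16:05–16:15, 16:40–16:55.
Grace ∩ Jamal ∩ Priya ∩ Oren: 11:10–11:45, 16:05–16:15, 16:40–16:55.
Windows ≥ 15 min: 11:10–11:45, 16:40–16:55.
That's 2 windows.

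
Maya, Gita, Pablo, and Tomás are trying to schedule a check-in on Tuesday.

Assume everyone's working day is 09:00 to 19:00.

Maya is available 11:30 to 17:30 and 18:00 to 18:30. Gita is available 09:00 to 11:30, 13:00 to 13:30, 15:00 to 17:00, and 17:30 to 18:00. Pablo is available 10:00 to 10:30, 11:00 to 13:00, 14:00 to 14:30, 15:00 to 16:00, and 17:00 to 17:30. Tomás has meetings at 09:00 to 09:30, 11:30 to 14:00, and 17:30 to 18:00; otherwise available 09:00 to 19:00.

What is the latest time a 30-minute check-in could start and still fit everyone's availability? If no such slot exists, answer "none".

Tomás free within 09:00–19:00: 09:30–11:30, 14:00–17:30, 18:00–19:00.
Maya ∩ Gita: 13:00–13:30, 15:00–17:00.
Maya ∩ Gita ∩ Pablo: 15:00–16:00.
Maya ∩ Gita ∩ Pablo ∩ Tomás: 15:00–16:00.
Windows ≥ 30 min: 15:00–16:00.
Latest start in the last window 15:00–16:00 is 16:00 − 30 min = 15:30.

15:30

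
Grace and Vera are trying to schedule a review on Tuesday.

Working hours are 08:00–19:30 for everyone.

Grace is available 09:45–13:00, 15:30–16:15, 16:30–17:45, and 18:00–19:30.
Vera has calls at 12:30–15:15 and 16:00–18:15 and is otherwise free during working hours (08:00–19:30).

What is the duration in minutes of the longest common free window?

165 minutes

Vera free within 08:00–19:30: 08:00–12:30, 15:15–16:00, 18:15–19:30.
Grace ∩ Vera: 09:45–12:30, 15:30–16:00, 18:15–19:30.
Common window lengths: 165, 30, 75 min; longest is 165.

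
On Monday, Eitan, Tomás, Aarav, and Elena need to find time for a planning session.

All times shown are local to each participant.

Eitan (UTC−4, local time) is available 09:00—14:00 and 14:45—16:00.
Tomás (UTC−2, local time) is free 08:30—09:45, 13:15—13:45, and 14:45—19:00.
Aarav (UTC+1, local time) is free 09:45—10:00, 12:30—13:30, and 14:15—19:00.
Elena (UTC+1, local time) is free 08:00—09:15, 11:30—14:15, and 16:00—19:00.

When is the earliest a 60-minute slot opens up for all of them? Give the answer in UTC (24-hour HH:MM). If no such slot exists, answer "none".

Eitan → UTC: 13:00–18:00, 18:45–20:00.
Tomás → UTC: 10:30–11:45, 15:15–15:45, 16:45–21:00.
Aarav → UTC: 08:45–09:00, 11:30–12:30, 13:15–18:00.
Elena → UTC: 07:00–08:15, 10:30–13:15, 15:00–18:00.
Eitan ∩ Tomás: 15:15–15:45, 16:45–18:00, 18:45–20:00.
Eitan ∩ Tomás ∩ Aarav: 15:15–15:45, 16:45–18:00.
Eitan ∩ Tomás ∩ Aarav ∩ Elena: 15:15–15:45, 16:45–18:00.
Windows ≥ 60 min: 16:45–18:00.
Earliest such window starts at 16:45.

16:45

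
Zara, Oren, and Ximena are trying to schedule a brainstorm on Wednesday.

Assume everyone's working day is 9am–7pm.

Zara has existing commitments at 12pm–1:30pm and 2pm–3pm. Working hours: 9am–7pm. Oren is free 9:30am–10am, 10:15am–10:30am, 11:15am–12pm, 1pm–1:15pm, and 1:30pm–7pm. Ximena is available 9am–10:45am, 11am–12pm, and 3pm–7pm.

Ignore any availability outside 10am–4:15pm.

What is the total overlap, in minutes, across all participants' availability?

Zara free within 09:00–19:00: 09:00–12:00, 13:30–14:00, 15:00–19:00.
Zara ∩ Oren: 09:30–10:00, 10:15–10:30, 11:15–12:00, 13:30–14:00, 15:00–19:00.
Zara ∩ Oren ∩ Ximena: 09:30–10:00, 10:15–10:30, 11:15–12:00, 15:00–19:00.
Restricted to 10:00–16:15: 10:15–10:30, 11:15–12:00, 15:00–16:15.
Total common minutes: 15 + 45 + 75 = 135.

135 minutes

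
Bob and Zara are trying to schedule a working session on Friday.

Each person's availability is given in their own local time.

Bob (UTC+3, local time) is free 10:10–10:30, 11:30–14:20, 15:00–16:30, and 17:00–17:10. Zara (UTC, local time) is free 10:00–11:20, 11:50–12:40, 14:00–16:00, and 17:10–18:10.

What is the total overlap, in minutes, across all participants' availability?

130 minutes

Bob → UTC: 07:10–07:30, 08:30–11:20, 12:00–13:30, 14:00–14:10.
Zara → UTC: 10:00–11:20, 11:50–12:40, 14:00–16:00, 17:10–18:10.
Bob ∩ Zara: 10:00–11:20, 12:00–12:40, 14:00–14:10.
Total common minutes: 80 + 40 + 10 = 130.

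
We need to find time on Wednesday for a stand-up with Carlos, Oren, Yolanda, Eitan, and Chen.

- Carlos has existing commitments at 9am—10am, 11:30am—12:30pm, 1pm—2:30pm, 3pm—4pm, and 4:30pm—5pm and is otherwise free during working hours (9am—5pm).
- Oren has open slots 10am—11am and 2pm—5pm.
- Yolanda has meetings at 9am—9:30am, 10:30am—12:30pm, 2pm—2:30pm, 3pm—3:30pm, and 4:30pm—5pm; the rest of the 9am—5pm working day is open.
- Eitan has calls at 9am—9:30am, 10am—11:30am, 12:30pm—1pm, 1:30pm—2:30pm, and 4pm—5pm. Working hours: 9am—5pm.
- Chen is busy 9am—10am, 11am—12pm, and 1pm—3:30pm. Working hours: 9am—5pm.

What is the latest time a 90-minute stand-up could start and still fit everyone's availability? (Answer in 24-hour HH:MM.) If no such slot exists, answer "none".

Carlos free within 09:00–17:00: 10:00–11:30, 12:30–13:00, 14:30–15:00, 16:00–16:30.
Yolanda free within 09:00–17:00: 09:30–10:30, 12:30–14:00, 14:30–15:00, 15:30–16:30.
Eitan free within 09:00–17:00: 09:30–10:00, 11:30–12:30, 13:00–13:30, 14:30–16:00.
Chen free within 09:00–17:00: 10:00–11:00, 12:00–13:00, 15:30–17:00.
Carlos ∩ Oren: 10:00–11:00, 14:30–15:00, 16:00–16:30.
Carlos ∩ Oren ∩ Yolanda: 10:00–10:30, 14:30–15:00, 16:00–16:30.
Carlos ∩ Oren ∩ Yolanda ∩ Eitan: 14:30–15:00.
Carlos ∩ Oren ∩ Yolanda ∩ Eitan ∩ Chen: (none).
Windows ≥ 90 min: (none).

none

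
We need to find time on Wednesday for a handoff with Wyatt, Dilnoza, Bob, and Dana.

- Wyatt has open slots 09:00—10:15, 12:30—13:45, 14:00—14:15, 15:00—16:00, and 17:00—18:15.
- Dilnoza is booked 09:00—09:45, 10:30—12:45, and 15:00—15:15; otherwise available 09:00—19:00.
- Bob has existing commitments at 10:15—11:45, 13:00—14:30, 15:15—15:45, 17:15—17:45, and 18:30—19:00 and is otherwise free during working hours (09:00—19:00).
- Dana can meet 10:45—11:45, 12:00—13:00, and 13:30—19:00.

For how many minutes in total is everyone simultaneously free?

75 minutes

Dilnoza free within 09:00–19:00: 09:45–10:30, 12:45–15:00, 15:15–19:00.
Bob free within 09:00–19:00: 09:00–10:15, 11:45–13:00, 14:30–15:15, 15:45–17:15, 17:45–18:30.
Wyatt ∩ Dilnoza: 09:45–10:15, 12:45–13:45, 14:00–14:15, 15:15–16:00, 17:00–18:15.
Wyatt ∩ Dilnoza ∩ Bob: 09:45–10:15, 12:45–13:00, 15:45–16:00, 17:00–17:15, 17:45–18:15.
Wyatt ∩ Dilnoza ∩ Bob ∩ Dana: 12:45–13:00, 15:45–16:00, 17:00–17:15, 17:45–18:15.
Total common minutes: 15 + 15 + 15 + 30 = 75.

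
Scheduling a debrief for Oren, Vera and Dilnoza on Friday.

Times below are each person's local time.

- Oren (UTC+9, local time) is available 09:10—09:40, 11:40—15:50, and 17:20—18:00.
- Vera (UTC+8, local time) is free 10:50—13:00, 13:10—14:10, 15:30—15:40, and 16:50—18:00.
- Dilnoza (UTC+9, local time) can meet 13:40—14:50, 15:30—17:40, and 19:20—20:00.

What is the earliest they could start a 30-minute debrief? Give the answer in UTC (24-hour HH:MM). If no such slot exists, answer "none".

Oren → UTC: 00:10–00:40, 02:40–06:50, 08:20–09:00.
Vera → UTC: 02:50–05:00, 05:10–06:10, 07:30–07:40, 08:50–10:00.
Dilnoza → UTC: 04:40–05:50, 06:30–08:40, 10:20–11:00.
Oren ∩ Vera: 02:50–05:00, 05:10–06:10, 08:50–09:00.
Oren ∩ Vera ∩ Dilnoza: 04:40–05:00, 05:10–05:50.
Windows ≥ 30 min: 05:10–05:50.
Earliest such window starts at 05:10.

05:10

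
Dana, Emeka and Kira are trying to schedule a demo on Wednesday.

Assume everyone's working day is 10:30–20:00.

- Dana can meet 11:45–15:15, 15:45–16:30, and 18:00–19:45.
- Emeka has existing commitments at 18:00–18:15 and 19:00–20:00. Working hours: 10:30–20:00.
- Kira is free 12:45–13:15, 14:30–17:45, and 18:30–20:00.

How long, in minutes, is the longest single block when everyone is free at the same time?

45 minutes

Emeka free within 10:30–20:00: 10:30–18:00, 18:15–19:00.
Dana ∩ Emeka: 11:45–15:15, 15:45–16:30, 18:15–19:00.
Dana ∩ Emeka ∩ Kira: 12:45–13:15, 14:30–15:15, 15:45–16:30, 18:30–19:00.
Common window lengths: 30, 45, 45, 30 min; longest is 45.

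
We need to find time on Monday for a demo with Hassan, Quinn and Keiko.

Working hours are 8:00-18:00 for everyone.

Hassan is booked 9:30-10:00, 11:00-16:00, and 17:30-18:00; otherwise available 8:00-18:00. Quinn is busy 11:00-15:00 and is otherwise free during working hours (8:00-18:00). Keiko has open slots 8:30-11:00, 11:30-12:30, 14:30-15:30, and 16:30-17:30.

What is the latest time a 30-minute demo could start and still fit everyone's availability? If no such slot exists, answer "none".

Hassan free within 08:00–18:00: 08:00–09:30, 10:00–11:00, 16:00–17:30.
Quinn free within 08:00–18:00: 08:00–11:00, 15:00–18:00.
Hassan ∩ Quinn: 08:00–09:30, 10:00–11:00, 16:00–17:30.
Hassan ∩ Quinn ∩ Keiko: 08:30–09:30, 10:00–11:00, 16:30–17:30.
Windows ≥ 30 min: 08:30–09:30, 10:00–11:00, 16:30–17:30.
Latest start in the last window 16:30–17:30 is 17:30 − 30 min = 17:00.

17:00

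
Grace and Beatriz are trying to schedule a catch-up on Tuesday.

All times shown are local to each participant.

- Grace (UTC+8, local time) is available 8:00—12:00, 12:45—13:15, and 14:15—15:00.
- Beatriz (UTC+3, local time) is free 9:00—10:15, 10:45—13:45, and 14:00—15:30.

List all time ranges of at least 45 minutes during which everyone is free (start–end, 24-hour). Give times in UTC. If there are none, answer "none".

06:15–07:00

Grace → UTC: 00:00–04:00, 04:45–05:15, 06:15–07:00.
Beatriz → UTC: 06:00–07:15, 07:45–10:45, 11:00–12:30.
Grace ∩ Beatriz: 06:15–07:00.
Windows ≥ 45 min: 06:15–07:00.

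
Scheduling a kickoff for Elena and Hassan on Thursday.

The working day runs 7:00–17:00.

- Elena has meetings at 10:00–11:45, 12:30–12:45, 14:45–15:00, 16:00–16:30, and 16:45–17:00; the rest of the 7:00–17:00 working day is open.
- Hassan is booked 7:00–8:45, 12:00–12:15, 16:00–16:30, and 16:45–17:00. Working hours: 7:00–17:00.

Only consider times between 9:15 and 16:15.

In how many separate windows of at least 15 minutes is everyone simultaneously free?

5

Elena free within 07:00–17:00: 07:00–10:00, 11:45–12:30, 12:45–14:45, 15:00–16:00, 16:30–16:45.
Hassan free within 07:00–17:00: 08:45–12:00, 12:15–16:00, 16:30–16:45.
Elena ∩ Hassan: 08:45–10:00, 11:45–12:00, 12:15–12:30, 12:45–14:45, 15:00–16:00, 16:30–16:45.
Restricted to 09:15–16:15: 09:15–10:00, 11:45–12:00, 12:15–12:30, 12:45–14:45, 15:00–16:00.
Windows ≥ 15 min: 09:15–10:00, 11:45–12:00, 12:15–12:30, 12:45–14:45, 15:00–16:00.
That's 5 windows.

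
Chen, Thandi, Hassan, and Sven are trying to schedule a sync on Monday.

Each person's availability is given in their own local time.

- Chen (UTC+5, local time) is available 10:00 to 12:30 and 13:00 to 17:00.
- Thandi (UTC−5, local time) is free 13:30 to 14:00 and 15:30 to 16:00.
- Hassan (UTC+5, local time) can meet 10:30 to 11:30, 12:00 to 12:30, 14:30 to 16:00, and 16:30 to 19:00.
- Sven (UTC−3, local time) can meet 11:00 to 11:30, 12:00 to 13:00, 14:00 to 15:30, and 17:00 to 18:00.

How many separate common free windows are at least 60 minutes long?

Chen → UTC: 05:00–07:30, 08:00–12:00.
Thandi → UTC: 18:30–19:00, 20:30–21:00.
Hassan → UTC: 05:30–06:30, 07:00–07:30, 09:30–11:00, 11:30–14:00.
Sven → UTC: 14:00–14:30, 15:00–16:00, 17:00–18:30, 20:00–21:00.
Chen ∩ Thandi: (none).
Chen ∩ Thandi ∩ Hassan: (none).
Chen ∩ Thandi ∩ Hassan ∩ Sven: (none).
Windows ≥ 60 min: (none).
That's 0 windows.

0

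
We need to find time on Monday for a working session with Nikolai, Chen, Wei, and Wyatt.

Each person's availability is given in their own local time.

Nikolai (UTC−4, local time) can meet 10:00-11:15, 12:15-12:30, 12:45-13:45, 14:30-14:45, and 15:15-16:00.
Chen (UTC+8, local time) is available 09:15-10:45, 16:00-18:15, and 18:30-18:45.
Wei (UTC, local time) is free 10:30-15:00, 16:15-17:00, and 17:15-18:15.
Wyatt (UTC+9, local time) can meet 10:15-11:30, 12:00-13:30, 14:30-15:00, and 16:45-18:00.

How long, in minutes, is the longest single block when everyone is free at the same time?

0 minutes

Nikolai → UTC: 14:00–15:15, 16:15–16:30, 16:45–17:45, 18:30–18:45, 19:15–20:00.
Chen → UTC: 01:15–02:45, 08:00–10:15, 10:30–10:45.
Wei → UTC: 10:30–15:00, 16:15–17:00, 17:15–18:15.
Wyatt → UTC: 01:15–02:30, 03:00–04:30, 05:30–06:00, 07:45–09:00.
Nikolai ∩ Chen: (none).
Nikolai ∩ Chen ∩ Wei: (none).
Nikolai ∩ Chen ∩ Wei ∩ Wyatt: (none).
No common window.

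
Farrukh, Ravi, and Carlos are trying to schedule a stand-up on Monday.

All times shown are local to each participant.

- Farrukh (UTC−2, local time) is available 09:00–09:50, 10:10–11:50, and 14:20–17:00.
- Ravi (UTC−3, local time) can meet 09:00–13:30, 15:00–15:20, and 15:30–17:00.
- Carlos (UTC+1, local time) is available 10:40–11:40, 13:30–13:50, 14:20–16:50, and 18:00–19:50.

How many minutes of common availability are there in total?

90 minutes

Farrukh → UTC: 11:00–11:50, 12:10–13:50, 16:20–19:00.
Ravi → UTC: 12:00–16:30, 18:00–18:20, 18:30–20:00.
Carlos → UTC: 09:40–10:40, 12:30–12:50, 13:20–15:50, 17:00–18:50.
Farrukh ∩ Ravi: 12:10–13:50, 16:20–16:30, 18:00–18:20, 18:30–19:00.
Farrukh ∩ Ravi ∩ Carlos: 12:30–12:50, 13:20–13:50, 18:00–18:20, 18:30–18:50.
Total common minutes: 20 + 30 + 20 + 20 = 90.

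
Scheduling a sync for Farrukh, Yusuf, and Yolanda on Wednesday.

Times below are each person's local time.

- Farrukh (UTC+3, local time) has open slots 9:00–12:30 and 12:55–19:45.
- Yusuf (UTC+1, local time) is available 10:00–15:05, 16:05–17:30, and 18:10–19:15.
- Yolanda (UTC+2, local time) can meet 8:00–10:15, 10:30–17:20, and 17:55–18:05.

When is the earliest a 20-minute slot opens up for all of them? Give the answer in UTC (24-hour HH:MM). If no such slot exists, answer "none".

09:00

Farrukh → UTC: 06:00–09:30, 09:55–16:45.
Yusuf → UTC: 09:00–14:05, 15:05–16:30, 17:10–18:15.
Yolanda → UTC: 06:00–08:15, 08:30–15:20, 15:55–16:05.
Farrukh ∩ Yusuf: 09:00–09:30, 09:55–14:05, 15:05–16:30.
Farrukh ∩ Yusuf ∩ Yolanda: 09:00–09:30, 09:55–14:05, 15:05–15:20, 15:55–16:05.
Windows ≥ 20 min: 09:00–09:30, 09:55–14:05.
Earliest such window starts at 09:00.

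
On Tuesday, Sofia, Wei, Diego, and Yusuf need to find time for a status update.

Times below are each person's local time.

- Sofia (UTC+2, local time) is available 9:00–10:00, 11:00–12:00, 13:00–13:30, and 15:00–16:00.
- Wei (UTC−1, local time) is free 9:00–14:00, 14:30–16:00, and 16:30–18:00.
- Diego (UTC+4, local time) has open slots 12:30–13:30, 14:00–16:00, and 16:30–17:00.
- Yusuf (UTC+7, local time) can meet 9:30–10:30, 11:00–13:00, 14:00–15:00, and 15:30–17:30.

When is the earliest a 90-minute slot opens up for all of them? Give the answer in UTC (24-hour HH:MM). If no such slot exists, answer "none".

Sofia → UTC: 07:00–08:00, 09:00–10:00, 11:00–11:30, 13:00–14:00.
Wei → UTC: 10:00–15:00, 15:30–17:00, 17:30–19:00.
Diego → UTC: 08:30–09:30, 10:00–12:00, 12:30–13:00.
Yusuf → UTC: 02:30–03:30, 04:00–06:00, 07:00–08:00, 08:30–10:30.
Sofia ∩ Wei: 11:00–11:30, 13:00–14:00.
Sofia ∩ Wei ∩ Diego: 11:00–11:30.
Sofia ∩ Wei ∩ Diego ∩ Yusuf: (none).
Windows ≥ 90 min: (none).

none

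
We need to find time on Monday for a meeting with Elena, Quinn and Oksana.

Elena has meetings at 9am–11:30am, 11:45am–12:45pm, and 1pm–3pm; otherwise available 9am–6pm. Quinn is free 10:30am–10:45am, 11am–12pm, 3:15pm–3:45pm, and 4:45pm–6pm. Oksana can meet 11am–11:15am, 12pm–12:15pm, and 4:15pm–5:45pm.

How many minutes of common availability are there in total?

60 minutes

Elena free within 09:00–18:00: 11:30–11:45, 12:45–13:00, 15:00–18:00.
Elena ∩ Quinn: 11:30–11:45, 15:15–15:45, 16:45–18:00.
Elena ∩ Quinn ∩ Oksana: 16:45–17:45.
Total common minutes: 60.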